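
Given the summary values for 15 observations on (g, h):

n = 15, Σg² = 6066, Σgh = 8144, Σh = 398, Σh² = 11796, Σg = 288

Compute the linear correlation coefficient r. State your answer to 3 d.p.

0.617

r = (nΣgh − ΣgΣh) / √[(nΣg² − (Σg)²)(nΣh² − (Σh)²)]
Numerator: 15×8144 − 288×398 = 7536
Denominator: √[(90990 − 82944)(176940 − 158404)] = √[8046 × 18536] = 12212.3158
r = 7536 / 12212.3158 ≈ 0.617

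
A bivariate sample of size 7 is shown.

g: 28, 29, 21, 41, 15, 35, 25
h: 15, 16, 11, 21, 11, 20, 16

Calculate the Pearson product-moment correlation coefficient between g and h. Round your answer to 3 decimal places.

n = 7, Σg = 194, Σh = 110, Σg² = 5822, Σh² = 1820, Σgh = 3241
nΣgh − ΣgΣh = 22687 − 21340 = 1347
nΣg² − (Σg)² = 40754 − 37636 = 3118; nΣh² − (Σh)² = 12740 − 12100 = 640
r = 1347 / √(3118 × 640) = 1347 / 1412.6288 ≈ 0.954

0.954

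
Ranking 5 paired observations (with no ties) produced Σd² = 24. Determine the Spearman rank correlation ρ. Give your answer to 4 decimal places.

ρ = 1 − 6Σd² / [n(n²−1)] = 1 − 6×24 / (5×24)
  = 1 − 144/120 = 1 − 1.20000 ≈ -0.2000

-0.2000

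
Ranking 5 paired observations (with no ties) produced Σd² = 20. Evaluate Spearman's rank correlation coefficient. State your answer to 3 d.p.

0.000

ρ = 1 − 6Σd² / [n(n²−1)] = 1 − 6×20 / (5×24)
  = 1 − 120/120 = 1 − 1.0000 ≈ 0.000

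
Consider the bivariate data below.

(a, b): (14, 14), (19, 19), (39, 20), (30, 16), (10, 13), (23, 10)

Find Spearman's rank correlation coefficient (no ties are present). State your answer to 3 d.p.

0.543

Rank a: 2, 3, 6, 5, 1, 4
Rank b: 3, 5, 6, 4, 2, 1
d = rank(a) − rank(b): -1, -2, 0, 1, -1, 3; Σd² = 16
ρ = 1 − 6Σd² / [n(n²−1)] = 1 − 6×16 / (6×35) = 1 − 96/210 ≈ 0.543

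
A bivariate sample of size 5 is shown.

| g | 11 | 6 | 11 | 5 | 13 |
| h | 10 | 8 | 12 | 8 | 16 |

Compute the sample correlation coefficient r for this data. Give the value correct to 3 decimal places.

0.881

n = 5, Σg = 46, Σh = 54, Σg² = 472, Σh² = 628, Σgh = 538
nΣgh − ΣgΣh = 2690 − 2484 = 206
nΣg² − (Σg)² = 2360 − 2116 = 244; nΣh² − (Σh)² = 3140 − 2916 = 224
r = 206 / √(244 × 224) = 206 / 233.7862 ≈ 0.881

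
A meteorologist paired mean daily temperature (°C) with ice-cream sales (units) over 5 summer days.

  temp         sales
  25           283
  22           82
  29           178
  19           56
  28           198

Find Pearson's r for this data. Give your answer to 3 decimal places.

0.682

n = 5, Σx = 123, Σy = 797, Σx² = 3095, Σy² = 160837, Σxy = 20649
nΣxy − ΣxΣy = 103245 − 98031 = 5214
nΣx² − (Σx)² = 15475 − 15129 = 346; nΣy² − (Σy)² = 804185 − 635209 = 168976
r = 5214 / √(346 × 168976) = 5214 / 7646.2864 ≈ 0.682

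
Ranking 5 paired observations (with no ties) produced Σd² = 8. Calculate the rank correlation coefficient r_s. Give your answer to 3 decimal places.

0.600

ρ = 1 − 6Σd² / [n(n²−1)] = 1 − 6×8 / (5×24)
  = 1 − 48/120 = 1 − 0.4000 ≈ 0.600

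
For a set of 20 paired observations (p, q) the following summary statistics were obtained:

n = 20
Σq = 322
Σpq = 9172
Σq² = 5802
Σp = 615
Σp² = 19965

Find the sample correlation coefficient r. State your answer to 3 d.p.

r = (nΣpq − ΣpΣq) / √[(nΣp² − (Σp)²)(nΣq² − (Σq)²)]
Numerator: 20×9172 − 615×322 = -14590
Denominator: √[(399300 − 378225)(116040 − 103684)] = √[21075 × 12356] = 16136.9979
r = -14590 / 16136.9979 ≈ -0.904

-0.904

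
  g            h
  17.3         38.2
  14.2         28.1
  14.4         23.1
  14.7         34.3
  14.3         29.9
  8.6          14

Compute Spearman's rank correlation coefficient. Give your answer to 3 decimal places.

0.829

Rank g: 6, 2, 4, 5, 3, 1
Rank h: 6, 3, 2, 5, 4, 1
d = rank(g) − rank(h): 0, -1, 2, 0, -1, 0; Σd² = 6
ρ = 1 − 6Σd² / [n(n²−1)] = 1 − 6×6 / (6×35) = 1 − 36/210 ≈ 0.829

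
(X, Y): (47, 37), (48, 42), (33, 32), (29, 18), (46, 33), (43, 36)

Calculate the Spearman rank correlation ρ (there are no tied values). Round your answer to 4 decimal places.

Rank X: 5, 6, 2, 1, 4, 3
Rank Y: 5, 6, 2, 1, 3, 4
d = rank(X) − rank(Y): 0, 0, 0, 0, 1, -1; Σd² = 2
ρ = 1 − 6Σd² / [n(n²−1)] = 1 − 6×2 / (6×35) = 1 − 12/210 ≈ 0.9429

0.9429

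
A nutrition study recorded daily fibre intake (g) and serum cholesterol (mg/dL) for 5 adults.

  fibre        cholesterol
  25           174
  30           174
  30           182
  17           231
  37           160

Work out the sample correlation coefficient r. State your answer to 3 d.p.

-0.899

n = 5, Σx = 139, Σy = 921, Σx² = 4083, Σy² = 172637, Σxy = 24877
nΣxy − ΣxΣy = 124385 − 128019 = -3634
nΣx² − (Σx)² = 20415 − 19321 = 1094; nΣy² − (Σy)² = 863185 − 848241 = 14944
r = -3634 / √(1094 × 14944) = -3634 / 4043.3570 ≈ -0.899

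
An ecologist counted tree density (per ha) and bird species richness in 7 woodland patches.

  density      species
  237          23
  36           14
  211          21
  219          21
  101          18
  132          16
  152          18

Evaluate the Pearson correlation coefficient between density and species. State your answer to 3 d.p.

n = 7, Σx = 1088, Σy = 131, Σx² = 200676, Σy² = 2511, Σxy = 21651
nΣxy − ΣxΣy = 151557 − 142528 = 9029
nΣx² − (Σx)² = 1404732 − 1183744 = 220988; nΣy² − (Σy)² = 17577 − 17161 = 416
r = 9029 / √(220988 × 416) = 9029 / 9588.0659 ≈ 0.942

0.942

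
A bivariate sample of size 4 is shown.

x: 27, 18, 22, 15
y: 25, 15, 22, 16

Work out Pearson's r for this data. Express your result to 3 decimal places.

0.936

n = 4, Σx = 82, Σy = 78, Σx² = 1762, Σy² = 1590, Σxy = 1669
nΣxy − ΣxΣy = 6676 − 6396 = 280
nΣx² − (Σx)² = 7048 − 6724 = 324; nΣy² − (Σy)² = 6360 − 6084 = 276
r = 280 / √(324 × 276) = 280 / 299.0385 ≈ 0.936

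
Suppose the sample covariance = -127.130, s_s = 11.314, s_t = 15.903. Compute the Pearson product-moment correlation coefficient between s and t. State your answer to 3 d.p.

-0.707

r = Cov(s,t) / (s_s · s_t) = -127.130 / (11.314 × 15.903)
  = -127.130 / 179.9265 ≈ -0.707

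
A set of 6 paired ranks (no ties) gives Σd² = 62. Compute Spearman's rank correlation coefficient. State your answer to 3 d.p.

ρ = 1 − 6Σd² / [n(n²−1)] = 1 − 6×62 / (6×35)
  = 1 − 372/210 = 1 − 1.7714 ≈ -0.771

-0.771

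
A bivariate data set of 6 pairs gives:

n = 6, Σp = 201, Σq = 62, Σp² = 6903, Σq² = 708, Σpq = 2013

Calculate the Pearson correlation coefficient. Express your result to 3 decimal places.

-0.599

r = (nΣpq − ΣpΣq) / √[(nΣp² − (Σp)²)(nΣq² − (Σq)²)]
Numerator: 6×2013 − 201×62 = -384
Denominator: √[(41418 − 40401)(4248 − 3844)] = √[1017 × 404] = 640.9899
r = -384 / 640.9899 ≈ -0.599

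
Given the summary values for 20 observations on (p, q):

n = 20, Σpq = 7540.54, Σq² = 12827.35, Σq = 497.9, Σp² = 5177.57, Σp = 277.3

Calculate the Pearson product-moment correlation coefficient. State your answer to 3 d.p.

r = (nΣpq − ΣpΣq) / √[(nΣp² − (Σp)²)(nΣq² − (Σq)²)]
Numerator: 20×7540.54 − 277.3×497.9 = 12743.13
Denominator: √[(103551.4 − 76895.29)(256547 − 247904.41)] = √[26656.11 × 8642.59] = 15178.2025
r = 12743.13 / 15178.2025 ≈ 0.840

0.840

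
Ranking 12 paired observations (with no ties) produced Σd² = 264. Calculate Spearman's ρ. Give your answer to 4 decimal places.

ρ = 1 − 6Σd² / [n(n²−1)] = 1 − 6×264 / (12×143)
  = 1 − 1584/1716 = 1 − 0.92308 ≈ 0.0769

0.0769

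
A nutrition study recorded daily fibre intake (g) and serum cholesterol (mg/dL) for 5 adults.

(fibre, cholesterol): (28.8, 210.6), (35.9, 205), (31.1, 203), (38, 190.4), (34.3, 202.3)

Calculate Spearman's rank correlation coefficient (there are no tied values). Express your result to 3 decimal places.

Rank fibre: 1, 4, 2, 5, 3
Rank cholesterol: 5, 4, 3, 1, 2
d = rank(fibre) − rank(cholesterol): -4, 0, -1, 4, 1; Σd² = 34
ρ = 1 − 6Σd² / [n(n²−1)] = 1 − 6×34 / (5×24) = 1 − 204/120 ≈ -0.700

-0.700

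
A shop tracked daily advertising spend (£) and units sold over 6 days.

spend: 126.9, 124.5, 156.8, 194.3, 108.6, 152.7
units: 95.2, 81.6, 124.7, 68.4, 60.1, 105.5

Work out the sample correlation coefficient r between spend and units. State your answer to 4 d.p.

0.1696

n = 6, Σx = 863.8, Σy = 535.5, Σx² = 129053.84, Σy² = 50692.51, Σxy = 77719.87
nΣxy − ΣxΣy = 466319.22 − 462564.9 = 3754.32
nΣx² − (Σx)² = 774323.04 − 746150.44 = 28172.6; nΣy² − (Σy)² = 304155.06 − 286760.25 = 17394.81
r = 3754.32 / √(28172.6 × 17394.81) = 3754.32 / 22137.2316 ≈ 0.1696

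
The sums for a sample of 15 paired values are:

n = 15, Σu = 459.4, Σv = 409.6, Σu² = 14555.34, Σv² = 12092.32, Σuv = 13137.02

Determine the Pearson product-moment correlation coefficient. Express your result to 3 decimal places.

0.892

r = (nΣuv − ΣuΣv) / √[(nΣu² − (Σu)²)(nΣv² − (Σv)²)]
Numerator: 15×13137.02 − 459.4×409.6 = 8885.06
Denominator: √[(218330.1 − 211048.36)(181384.8 − 167772.16)] = √[7281.74 × 13612.64] = 9956.0889
r = 8885.06 / 9956.0889 ≈ 0.892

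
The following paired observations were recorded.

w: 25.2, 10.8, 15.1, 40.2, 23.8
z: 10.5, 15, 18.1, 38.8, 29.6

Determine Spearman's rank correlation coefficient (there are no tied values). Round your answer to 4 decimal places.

0.4000

Rank w: 4, 1, 2, 5, 3
Rank z: 1, 2, 3, 5, 4
d = rank(w) − rank(z): 3, -1, -1, 0, -1; Σd² = 12
ρ = 1 − 6Σd² / [n(n²−1)] = 1 − 6×12 / (5×24) = 1 − 72/120 ≈ 0.4000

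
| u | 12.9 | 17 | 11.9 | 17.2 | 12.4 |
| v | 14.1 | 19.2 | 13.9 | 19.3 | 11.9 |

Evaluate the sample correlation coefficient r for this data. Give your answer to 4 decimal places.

0.9606

n = 5, Σu = 71.4, Σv = 78.4, Σu² = 1046.62, Σv² = 1274.76, Σuv = 1153.22
nΣuv − ΣuΣv = 5766.1 − 5597.76 = 168.34
nΣu² − (Σu)² = 5233.1 − 5097.96 = 135.14; nΣv² − (Σv)² = 6373.8 − 6146.56 = 227.24
r = 168.34 / √(135.14 × 227.24) = 168.34 / 175.2404 ≈ 0.9606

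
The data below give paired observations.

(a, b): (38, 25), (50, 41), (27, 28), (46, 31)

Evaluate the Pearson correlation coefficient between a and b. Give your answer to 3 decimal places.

n = 4, Σa = 161, Σb = 125, Σa² = 6789, Σb² = 4051, Σab = 5182
nΣab − ΣaΣb = 20728 − 20125 = 603
nΣa² − (Σa)² = 27156 − 25921 = 1235; nΣb² − (Σb)² = 16204 − 15625 = 579
r = 603 / √(1235 × 579) = 603 / 845.6152 ≈ 0.713

0.713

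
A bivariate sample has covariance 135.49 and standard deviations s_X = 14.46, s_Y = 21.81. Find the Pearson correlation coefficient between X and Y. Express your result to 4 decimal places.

r = Cov(X,Y) / (s_X · s_Y) = 135.49 / (14.46 × 21.81)
  = 135.49 / 315.3726 ≈ 0.4296

0.4296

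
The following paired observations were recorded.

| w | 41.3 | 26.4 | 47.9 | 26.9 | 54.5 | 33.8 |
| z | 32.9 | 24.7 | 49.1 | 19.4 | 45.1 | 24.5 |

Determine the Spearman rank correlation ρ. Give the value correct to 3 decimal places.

Rank w: 4, 1, 5, 2, 6, 3
Rank z: 4, 3, 6, 1, 5, 2
d = rank(w) − rank(z): 0, -2, -1, 1, 1, 1; Σd² = 8
ρ = 1 − 6Σd² / [n(n²−1)] = 1 − 6×8 / (6×35) = 1 − 48/210 ≈ 0.771

0.771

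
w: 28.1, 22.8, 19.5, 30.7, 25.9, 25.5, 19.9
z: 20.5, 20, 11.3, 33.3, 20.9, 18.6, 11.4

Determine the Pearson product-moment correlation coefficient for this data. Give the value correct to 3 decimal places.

0.912

n = 7, Σw = 172.4, Σz = 136, Σw² = 4349.26, Σz² = 2969.56, Σwz = 3517.18
nΣwz − ΣwΣz = 24620.26 − 23446.4 = 1173.86
nΣw² − (Σw)² = 30444.82 − 29721.76 = 723.06; nΣz² − (Σz)² = 20786.92 − 18496 = 2290.92
r = 1173.86 / √(723.06 × 2290.92) = 1173.86 / 1287.0403 ≈ 0.912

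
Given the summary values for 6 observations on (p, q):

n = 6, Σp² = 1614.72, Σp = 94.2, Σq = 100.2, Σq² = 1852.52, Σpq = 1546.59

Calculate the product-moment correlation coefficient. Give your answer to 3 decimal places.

r = (nΣpq − ΣpΣq) / √[(nΣp² − (Σp)²)(nΣq² − (Σq)²)]
Numerator: 6×1546.59 − 94.2×100.2 = -159.3
Denominator: √[(9688.32 − 8873.64)(11115.12 − 10040.04)] = √[814.68 × 1075.08] = 935.8665
r = -159.3 / 935.8665 ≈ -0.170

-0.170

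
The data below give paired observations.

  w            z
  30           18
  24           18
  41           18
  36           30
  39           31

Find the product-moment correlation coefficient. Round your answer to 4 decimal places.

0.4660

n = 5, Σw = 170, Σz = 115, Σw² = 5974, Σz² = 2833, Σwz = 3999
nΣwz − ΣwΣz = 19995 − 19550 = 445
nΣw² − (Σw)² = 29870 − 28900 = 970; nΣz² − (Σz)² = 14165 − 13225 = 940
r = 445 / √(970 × 940) = 445 / 954.8822 ≈ 0.4660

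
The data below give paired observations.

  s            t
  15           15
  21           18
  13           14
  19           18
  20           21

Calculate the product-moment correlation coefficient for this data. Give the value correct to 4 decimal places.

0.8760

n = 5, Σs = 88, Σt = 86, Σs² = 1596, Σt² = 1510, Σst = 1547
nΣst − ΣsΣt = 7735 − 7568 = 167
nΣs² − (Σs)² = 7980 − 7744 = 236; nΣt² − (Σt)² = 7550 − 7396 = 154
r = 167 / √(236 × 154) = 167 / 190.6410 ≈ 0.8760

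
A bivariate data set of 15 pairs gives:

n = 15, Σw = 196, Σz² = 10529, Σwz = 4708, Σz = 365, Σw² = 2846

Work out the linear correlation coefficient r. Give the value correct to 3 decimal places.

-0.090

r = (nΣwz − ΣwΣz) / √[(nΣw² − (Σw)²)(nΣz² − (Σz)²)]
Numerator: 15×4708 − 196×365 = -920
Denominator: √[(42690 − 38416)(157935 − 133225)] = √[4274 × 24710] = 10276.6989
r = -920 / 10276.6989 ≈ -0.090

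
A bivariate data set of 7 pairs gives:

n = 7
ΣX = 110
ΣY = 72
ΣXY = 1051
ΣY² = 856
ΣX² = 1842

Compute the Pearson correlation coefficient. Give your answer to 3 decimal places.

r = (nΣXY − ΣXΣY) / √[(nΣX² − (ΣX)²)(nΣY² − (ΣY)²)]
Numerator: 7×1051 − 110×72 = -563
Denominator: √[(12894 − 12100)(5992 − 5184)] = √[794 × 808] = 800.9694
r = -563 / 800.9694 ≈ -0.703

-0.703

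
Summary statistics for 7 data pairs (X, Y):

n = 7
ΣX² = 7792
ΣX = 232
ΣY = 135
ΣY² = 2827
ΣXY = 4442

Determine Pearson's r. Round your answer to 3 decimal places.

r = (nΣXY − ΣXΣY) / √[(nΣX² − (ΣX)²)(nΣY² − (ΣY)²)]
Numerator: 7×4442 − 232×135 = -226
Denominator: √[(54544 − 53824)(19789 − 18225)] = √[720 × 1564] = 1061.1692
r = -226 / 1061.1692 ≈ -0.213

-0.213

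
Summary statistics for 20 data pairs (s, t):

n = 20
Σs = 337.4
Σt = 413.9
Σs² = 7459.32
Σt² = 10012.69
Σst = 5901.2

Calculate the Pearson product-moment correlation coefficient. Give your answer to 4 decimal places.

r = (nΣst − ΣsΣt) / √[(nΣs² − (Σs)²)(nΣt² − (Σt)²)]
Numerator: 20×5901.2 − 337.4×413.9 = -21625.86
Denominator: √[(149186.4 − 113838.76)(200253.8 − 171313.21)] = √[35347.64 × 28940.59] = 31984.0829
r = -21625.86 / 31984.0829 ≈ -0.6761

-0.6761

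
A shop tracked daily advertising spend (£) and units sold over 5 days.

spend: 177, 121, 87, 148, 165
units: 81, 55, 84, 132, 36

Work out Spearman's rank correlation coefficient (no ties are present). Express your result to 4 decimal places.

-0.3000

Rank spend: 5, 2, 1, 3, 4
Rank units: 3, 2, 4, 5, 1
d = rank(spend) − rank(units): 2, 0, -3, -2, 3; Σd² = 26
ρ = 1 − 6Σd² / [n(n²−1)] = 1 − 6×26 / (5×24) = 1 − 156/120 ≈ -0.3000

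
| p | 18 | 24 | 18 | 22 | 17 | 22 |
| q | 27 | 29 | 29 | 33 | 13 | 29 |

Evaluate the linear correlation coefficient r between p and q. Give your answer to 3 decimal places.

0.625

n = 6, Σp = 121, Σq = 160, Σp² = 2481, Σq² = 4510, Σpq = 3289
nΣpq − ΣpΣq = 19734 − 19360 = 374
nΣp² − (Σp)² = 14886 − 14641 = 245; nΣq² − (Σq)² = 27060 − 25600 = 1460
r = 374 / √(245 × 1460) = 374 / 598.0803 ≈ 0.625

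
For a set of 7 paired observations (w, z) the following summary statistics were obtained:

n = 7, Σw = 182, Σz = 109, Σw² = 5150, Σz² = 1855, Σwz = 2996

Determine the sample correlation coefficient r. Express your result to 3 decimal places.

r = (nΣwz − ΣwΣz) / √[(nΣw² − (Σw)²)(nΣz² − (Σz)²)]
Numerator: 7×2996 − 182×109 = 1134
Denominator: √[(36050 − 33124)(12985 − 11881)] = √[2926 × 1104] = 1797.3046
r = 1134 / 1797.3046 ≈ 0.631

0.631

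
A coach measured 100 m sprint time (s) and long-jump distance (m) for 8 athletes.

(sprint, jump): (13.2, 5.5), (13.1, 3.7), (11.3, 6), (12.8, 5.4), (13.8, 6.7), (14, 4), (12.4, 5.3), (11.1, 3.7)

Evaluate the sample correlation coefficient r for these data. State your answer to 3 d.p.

0.111

n = 8, Σx = 101.7, Σy = 40.3, Σx² = 1300.79, Σy² = 211.77, Σxy = 513.24
nΣxy − ΣxΣy = 4105.92 − 4098.51 = 7.41
nΣx² − (Σx)² = 10406.32 − 10342.89 = 63.43; nΣy² − (Σy)² = 1694.16 − 1624.09 = 70.07
r = 7.41 / √(63.43 × 70.07) = 7.41 / 66.6674 ≈ 0.111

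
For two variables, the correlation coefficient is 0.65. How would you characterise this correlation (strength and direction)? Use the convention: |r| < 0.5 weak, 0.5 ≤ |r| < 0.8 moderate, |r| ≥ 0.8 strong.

r = 0.65 > 0 so the relationship is positive.
|r| = 0.65, which falls in the moderate range.

moderate positive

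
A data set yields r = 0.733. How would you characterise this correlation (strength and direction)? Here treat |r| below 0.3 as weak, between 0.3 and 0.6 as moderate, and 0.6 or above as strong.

r = 0.733 > 0 so the relationship is positive.
|r| = 0.733, which falls in the strong range.

strong positive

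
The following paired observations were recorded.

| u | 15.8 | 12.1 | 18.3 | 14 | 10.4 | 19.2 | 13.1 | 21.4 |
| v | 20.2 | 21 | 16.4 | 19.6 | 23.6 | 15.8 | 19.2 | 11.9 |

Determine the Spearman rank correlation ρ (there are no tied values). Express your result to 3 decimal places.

-0.905

Rank u: 5, 2, 6, 4, 1, 7, 3, 8
Rank v: 6, 7, 3, 5, 8, 2, 4, 1
d = rank(u) − rank(v): -1, -5, 3, -1, -7, 5, -1, 7; Σd² = 160
ρ = 1 − 6Σd² / [n(n²−1)] = 1 − 6×160 / (8×63) = 1 − 960/504 ≈ -0.905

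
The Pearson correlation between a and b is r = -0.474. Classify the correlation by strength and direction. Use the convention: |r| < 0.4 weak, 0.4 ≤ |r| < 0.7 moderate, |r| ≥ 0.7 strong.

r = -0.474 < 0 so the relationship is negative.
|r| = 0.474, which falls in the moderate range.

moderate negative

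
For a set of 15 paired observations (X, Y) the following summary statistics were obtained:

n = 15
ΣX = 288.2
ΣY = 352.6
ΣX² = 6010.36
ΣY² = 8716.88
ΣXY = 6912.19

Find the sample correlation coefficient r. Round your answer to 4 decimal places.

r = (nΣXY − ΣXΣY) / √[(nΣX² − (ΣX)²)(nΣY² − (ΣY)²)]
Numerator: 15×6912.19 − 288.2×352.6 = 2063.53
Denominator: √[(90155.4 − 83059.24)(130753.2 − 124326.76)] = √[7096.16 × 6426.44] = 6753.0028
r = 2063.53 / 6753.0028 ≈ 0.3056

0.3056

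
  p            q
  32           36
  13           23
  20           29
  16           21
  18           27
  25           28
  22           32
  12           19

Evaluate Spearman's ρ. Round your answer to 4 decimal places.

Rank p: 8, 2, 5, 3, 4, 7, 6, 1
Rank q: 8, 3, 6, 2, 4, 5, 7, 1
d = rank(p) − rank(q): 0, -1, -1, 1, 0, 2, -1, 0; Σd² = 8
ρ = 1 − 6Σd² / [n(n²−1)] = 1 − 6×8 / (8×63) = 1 − 48/504 ≈ 0.9048

0.9048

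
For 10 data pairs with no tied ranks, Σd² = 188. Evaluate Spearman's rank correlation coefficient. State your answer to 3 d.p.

-0.139

ρ = 1 − 6Σd² / [n(n²−1)] = 1 − 6×188 / (10×99)
  = 1 − 1128/990 = 1 − 1.1394 ≈ -0.139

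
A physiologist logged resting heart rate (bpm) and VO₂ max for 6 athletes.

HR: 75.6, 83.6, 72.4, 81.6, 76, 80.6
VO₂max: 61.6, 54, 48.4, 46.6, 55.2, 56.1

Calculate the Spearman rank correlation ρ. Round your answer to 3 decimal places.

Rank HR: 2, 6, 1, 5, 3, 4
Rank VO₂max: 6, 3, 2, 1, 4, 5
d = rank(HR) − rank(VO₂max): -4, 3, -1, 4, -1, -1; Σd² = 44
ρ = 1 − 6Σd² / [n(n²−1)] = 1 − 6×44 / (6×35) = 1 − 264/210 ≈ -0.257

-0.257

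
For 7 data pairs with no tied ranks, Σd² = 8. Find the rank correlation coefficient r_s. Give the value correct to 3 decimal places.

ρ = 1 − 6Σd² / [n(n²−1)] = 1 − 6×8 / (7×48)
  = 1 − 48/336 = 1 − 0.1429 ≈ 0.857

0.857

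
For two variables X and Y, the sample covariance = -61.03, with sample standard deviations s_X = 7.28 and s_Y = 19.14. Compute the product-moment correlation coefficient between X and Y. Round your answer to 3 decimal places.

-0.438

r = Cov(X,Y) / (s_X · s_Y) = -61.03 / (7.28 × 19.14)
  = -61.03 / 139.3392 ≈ -0.438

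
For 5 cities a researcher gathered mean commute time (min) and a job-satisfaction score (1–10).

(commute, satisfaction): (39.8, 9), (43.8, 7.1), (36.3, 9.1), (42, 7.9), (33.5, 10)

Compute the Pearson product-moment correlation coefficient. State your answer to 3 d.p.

n = 5, Σx = 195.4, Σy = 43.1, Σx² = 7706.42, Σy² = 376.63, Σxy = 1666.31
nΣxy − ΣxΣy = 8331.55 − 8421.74 = -90.19
nΣx² − (Σx)² = 38532.1 − 38181.16 = 350.94; nΣy² − (Σy)² = 1883.15 − 1857.61 = 25.54
r = -90.19 / √(350.94 × 25.54) = -90.19 / 94.6732 ≈ -0.953

-0.953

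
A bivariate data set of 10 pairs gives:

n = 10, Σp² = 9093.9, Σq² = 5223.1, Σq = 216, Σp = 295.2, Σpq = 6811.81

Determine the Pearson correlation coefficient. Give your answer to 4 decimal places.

r = (nΣpq − ΣpΣq) / √[(nΣp² − (Σp)²)(nΣq² − (Σq)²)]
Numerator: 10×6811.81 − 295.2×216 = 4354.9
Denominator: √[(90939 − 87143.04)(52231 − 46656)] = √[3795.96 × 5575] = 4600.2692
r = 4354.9 / 4600.2692 ≈ 0.9467

0.9467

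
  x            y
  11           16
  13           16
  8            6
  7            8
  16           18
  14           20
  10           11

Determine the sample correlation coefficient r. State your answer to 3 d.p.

0.910

n = 7, Σx = 79, Σy = 95, Σx² = 955, Σy² = 1457, Σxy = 1166
nΣxy − ΣxΣy = 8162 − 7505 = 657
nΣx² − (Σx)² = 6685 − 6241 = 444; nΣy² − (Σy)² = 10199 − 9025 = 1174
r = 657 / √(444 × 1174) = 657 / 721.9806 ≈ 0.910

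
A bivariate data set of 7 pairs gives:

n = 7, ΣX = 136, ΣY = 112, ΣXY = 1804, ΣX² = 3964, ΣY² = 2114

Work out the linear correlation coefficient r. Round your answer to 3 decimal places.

-0.570

r = (nΣXY − ΣXΣY) / √[(nΣX² − (ΣX)²)(nΣY² − (ΣY)²)]
Numerator: 7×1804 − 136×112 = -2604
Denominator: √[(27748 − 18496)(14798 − 12544)] = √[9252 × 2254] = 4566.6189
r = -2604 / 4566.6189 ≈ -0.570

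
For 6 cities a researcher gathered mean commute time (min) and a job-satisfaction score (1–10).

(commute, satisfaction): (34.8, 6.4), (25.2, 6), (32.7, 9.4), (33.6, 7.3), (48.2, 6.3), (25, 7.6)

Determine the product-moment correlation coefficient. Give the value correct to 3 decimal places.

n = 6, Σx = 199.5, Σy = 43, Σx² = 6992.57, Σy² = 316.06, Σxy = 1420.24
nΣxy − ΣxΣy = 8521.44 − 8578.5 = -57.06
nΣx² − (Σx)² = 41955.42 − 39800.25 = 2155.17; nΣy² − (Σy)² = 1896.36 − 1849 = 47.36
r = -57.06 / √(2155.17 × 47.36) = -57.06 / 319.4822 ≈ -0.179

-0.179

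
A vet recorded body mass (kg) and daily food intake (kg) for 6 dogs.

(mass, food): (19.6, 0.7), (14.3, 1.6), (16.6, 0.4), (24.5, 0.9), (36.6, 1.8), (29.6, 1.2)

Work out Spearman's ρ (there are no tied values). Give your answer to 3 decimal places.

0.429

Rank mass: 3, 1, 2, 4, 6, 5
Rank food: 2, 5, 1, 3, 6, 4
d = rank(mass) − rank(food): 1, -4, 1, 1, 0, 1; Σd² = 20
ρ = 1 − 6Σd² / [n(n²−1)] = 1 − 6×20 / (6×35) = 1 − 120/210 ≈ 0.429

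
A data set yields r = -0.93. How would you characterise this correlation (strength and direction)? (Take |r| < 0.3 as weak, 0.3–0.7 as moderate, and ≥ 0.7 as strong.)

strong negative

r = -0.93 < 0 so the relationship is negative.
|r| = 0.93, which falls in the strong range.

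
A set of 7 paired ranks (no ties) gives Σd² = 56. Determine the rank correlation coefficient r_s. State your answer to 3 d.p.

ρ = 1 − 6Σd² / [n(n²−1)] = 1 − 6×56 / (7×48)
  = 1 − 336/336 = 1 − 1.0000 ≈ 0.000

0.000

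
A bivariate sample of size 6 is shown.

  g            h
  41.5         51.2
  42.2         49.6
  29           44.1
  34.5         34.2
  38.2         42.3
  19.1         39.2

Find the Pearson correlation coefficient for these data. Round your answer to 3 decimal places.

n = 6, Σg = 204.5, Σh = 260.6, Σg² = 7358.39, Σh² = 11521.98, Σgh = 9041.3
nΣgh − ΣgΣh = 54247.8 − 53292.7 = 955.1
nΣg² − (Σg)² = 44150.34 − 41820.25 = 2330.09; nΣh² − (Σh)² = 69131.88 − 67912.36 = 1219.52
r = 955.1 / √(2330.09 × 1219.52) = 955.1 / 1685.7020 ≈ 0.567

0.567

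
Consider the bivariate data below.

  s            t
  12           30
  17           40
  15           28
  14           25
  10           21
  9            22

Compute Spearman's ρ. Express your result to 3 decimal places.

Rank s: 3, 6, 5, 4, 2, 1
Rank t: 5, 6, 4, 3, 1, 2
d = rank(s) − rank(t): -2, 0, 1, 1, 1, -1; Σd² = 8
ρ = 1 − 6Σd² / [n(n²−1)] = 1 − 6×8 / (6×35) = 1 − 48/210 ≈ 0.771

0.771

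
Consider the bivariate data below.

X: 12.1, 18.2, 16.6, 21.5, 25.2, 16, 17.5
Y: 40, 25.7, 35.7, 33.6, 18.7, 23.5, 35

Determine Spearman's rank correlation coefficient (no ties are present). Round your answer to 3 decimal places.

-0.607

Rank X: 1, 5, 3, 6, 7, 2, 4
Rank Y: 7, 3, 6, 4, 1, 2, 5
d = rank(X) − rank(Y): -6, 2, -3, 2, 6, 0, -1; Σd² = 90
ρ = 1 − 6Σd² / [n(n²−1)] = 1 − 6×90 / (7×48) = 1 − 540/336 ≈ -0.607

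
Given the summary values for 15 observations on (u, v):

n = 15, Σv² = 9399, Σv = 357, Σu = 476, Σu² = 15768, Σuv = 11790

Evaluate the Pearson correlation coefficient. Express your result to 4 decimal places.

0.5963

r = (nΣuv − ΣuΣv) / √[(nΣu² − (Σu)²)(nΣv² − (Σv)²)]
Numerator: 15×11790 − 476×357 = 6918
Denominator: √[(236520 − 226576)(140985 − 127449)] = √[9944 × 13536] = 11601.8095
r = 6918 / 11601.8095 ≈ 0.5963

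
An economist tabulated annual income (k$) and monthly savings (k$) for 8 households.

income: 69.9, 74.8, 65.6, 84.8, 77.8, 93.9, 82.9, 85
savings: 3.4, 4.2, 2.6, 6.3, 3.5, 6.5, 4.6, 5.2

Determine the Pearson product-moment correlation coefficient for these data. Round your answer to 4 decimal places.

n = 8, Σx = 634.7, Σy = 36.3, Σx² = 50942.91, Σy² = 178.35, Σxy = 2962.61
nΣxy − ΣxΣy = 23700.88 − 23039.61 = 661.27
nΣx² − (Σx)² = 407543.28 − 402844.09 = 4699.19; nΣy² − (Σy)² = 1426.8 − 1317.69 = 109.11
r = 661.27 / √(4699.19 × 109.11) = 661.27 / 716.0507 ≈ 0.9235

0.9235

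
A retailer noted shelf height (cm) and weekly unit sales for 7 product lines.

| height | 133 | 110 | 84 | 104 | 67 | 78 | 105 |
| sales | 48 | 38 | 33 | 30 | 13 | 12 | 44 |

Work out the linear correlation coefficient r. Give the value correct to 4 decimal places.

0.8827

n = 7, Σx = 681, Σy = 218, Σx² = 69259, Σy² = 7986, Σxy = 22883
nΣxy − ΣxΣy = 160181 − 148458 = 11723
nΣx² − (Σx)² = 484813 − 463761 = 21052; nΣy² − (Σy)² = 55902 − 47524 = 8378
r = 11723 / √(21052 × 8378) = 11723 / 13280.5744 ≈ 0.8827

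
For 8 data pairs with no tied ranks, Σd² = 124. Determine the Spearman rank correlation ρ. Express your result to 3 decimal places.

-0.476

ρ = 1 − 6Σd² / [n(n²−1)] = 1 − 6×124 / (8×63)
  = 1 − 744/504 = 1 − 1.4762 ≈ -0.476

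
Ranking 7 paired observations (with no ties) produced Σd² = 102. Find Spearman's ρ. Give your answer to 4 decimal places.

ρ = 1 − 6Σd² / [n(n²−1)] = 1 − 6×102 / (7×48)
  = 1 − 612/336 = 1 − 1.82143 ≈ -0.8214

-0.8214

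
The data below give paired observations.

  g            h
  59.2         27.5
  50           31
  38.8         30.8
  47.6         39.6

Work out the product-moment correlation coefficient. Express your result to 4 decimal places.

-0.3474

n = 4, Σg = 195.6, Σh = 128.9, Σg² = 9775.84, Σh² = 4234.05, Σgh = 6258
nΣgh − ΣgΣh = 25032 − 25212.84 = -180.84
nΣg² − (Σg)² = 39103.36 − 38259.36 = 844; nΣh² − (Σh)² = 16936.2 − 16615.21 = 320.99
r = -180.84 / √(844 × 320.99) = -180.84 / 520.4955 ≈ -0.3474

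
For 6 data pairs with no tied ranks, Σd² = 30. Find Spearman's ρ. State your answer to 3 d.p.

0.143

ρ = 1 − 6Σd² / [n(n²−1)] = 1 − 6×30 / (6×35)
  = 1 − 180/210 = 1 − 0.8571 ≈ 0.143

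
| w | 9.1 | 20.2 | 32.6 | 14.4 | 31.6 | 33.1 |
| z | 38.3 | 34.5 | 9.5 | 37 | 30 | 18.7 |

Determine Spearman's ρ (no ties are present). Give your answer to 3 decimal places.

-0.943

Rank w: 1, 3, 5, 2, 4, 6
Rank z: 6, 4, 1, 5, 3, 2
d = rank(w) − rank(z): -5, -1, 4, -3, 1, 4; Σd² = 68
ρ = 1 − 6Σd² / [n(n²−1)] = 1 − 6×68 / (6×35) = 1 − 408/210 ≈ -0.943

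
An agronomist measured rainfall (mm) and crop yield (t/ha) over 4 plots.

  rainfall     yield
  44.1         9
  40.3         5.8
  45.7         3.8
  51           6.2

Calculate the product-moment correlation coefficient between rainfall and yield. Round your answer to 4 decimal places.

-0.0814

n = 4, Σx = 181.1, Σy = 24.8, Σx² = 8258.39, Σy² = 167.52, Σxy = 1120.5
nΣxy − ΣxΣy = 4482 − 4491.28 = -9.28
nΣx² − (Σx)² = 33033.56 − 32797.21 = 236.35; nΣy² − (Σy)² = 670.08 − 615.04 = 55.04
r = -9.28 / √(236.35 × 55.04) = -9.28 / 114.0557 ≈ -0.0814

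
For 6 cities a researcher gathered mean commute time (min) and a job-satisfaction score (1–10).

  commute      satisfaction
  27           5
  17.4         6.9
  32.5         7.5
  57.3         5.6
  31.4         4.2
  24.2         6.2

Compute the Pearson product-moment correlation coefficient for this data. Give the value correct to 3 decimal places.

-0.218

n = 6, Σx = 189.8, Σy = 35.4, Σx² = 6942.9, Σy² = 216.3, Σxy = 1101.61
nΣxy − ΣxΣy = 6609.66 − 6718.92 = -109.26
nΣx² − (Σx)² = 41657.4 − 36024.04 = 5633.36; nΣy² − (Σy)² = 1297.8 − 1253.16 = 44.64
r = -109.26 / √(5633.36 × 44.64) = -109.26 / 501.4710 ≈ -0.218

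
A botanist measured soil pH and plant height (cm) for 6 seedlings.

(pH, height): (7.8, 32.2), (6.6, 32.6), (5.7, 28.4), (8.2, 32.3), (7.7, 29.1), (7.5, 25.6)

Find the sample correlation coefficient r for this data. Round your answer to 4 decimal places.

n = 6, Σx = 43.5, Σy = 180.2, Σx² = 319.67, Σy² = 5451.62, Σxy = 1309.13
nΣxy − ΣxΣy = 7854.78 − 7838.7 = 16.08
nΣx² − (Σx)² = 1918.02 − 1892.25 = 25.77; nΣy² − (Σy)² = 32709.72 − 32472.04 = 237.68
r = 16.08 / √(25.77 × 237.68) = 16.08 / 78.2625 ≈ 0.2055

0.2055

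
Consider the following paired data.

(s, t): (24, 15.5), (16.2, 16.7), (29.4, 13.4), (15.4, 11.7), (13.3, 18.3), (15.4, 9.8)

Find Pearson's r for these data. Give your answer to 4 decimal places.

-0.0728

n = 6, Σs = 113.7, Σt = 85.4, Σs² = 2354.01, Σt² = 1266.52, Σst = 1610.99
nΣst − ΣsΣt = 9665.94 − 9709.98 = -44.04
nΣs² − (Σs)² = 14124.06 − 12927.69 = 1196.37; nΣt² − (Σt)² = 7599.12 − 7293.16 = 305.96
r = -44.04 / √(1196.37 × 305.96) = -44.04 / 605.0135 ≈ -0.0728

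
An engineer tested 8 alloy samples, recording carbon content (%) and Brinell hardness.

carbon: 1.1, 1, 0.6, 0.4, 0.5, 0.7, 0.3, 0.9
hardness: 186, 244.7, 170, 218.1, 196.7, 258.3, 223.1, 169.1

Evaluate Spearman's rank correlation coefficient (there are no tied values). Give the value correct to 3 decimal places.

Rank carbon: 8, 7, 4, 2, 3, 5, 1, 6
Rank hardness: 3, 7, 2, 5, 4, 8, 6, 1
d = rank(carbon) − rank(hardness): 5, 0, 2, -3, -1, -3, -5, 5; Σd² = 98
ρ = 1 − 6Σd² / [n(n²−1)] = 1 − 6×98 / (8×63) = 1 − 588/504 ≈ -0.167

-0.167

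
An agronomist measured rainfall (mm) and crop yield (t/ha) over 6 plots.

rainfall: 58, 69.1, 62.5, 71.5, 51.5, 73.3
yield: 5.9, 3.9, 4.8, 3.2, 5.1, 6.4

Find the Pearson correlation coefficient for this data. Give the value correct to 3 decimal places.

-0.239

n = 6, Σx = 385.9, Σy = 29.3, Σx² = 25182.45, Σy² = 150.27, Σxy = 1872.26
nΣxy − ΣxΣy = 11233.56 − 11306.87 = -73.31
nΣx² − (Σx)² = 151094.7 − 148918.81 = 2175.89; nΣy² − (Σy)² = 901.62 − 858.49 = 43.13
r = -73.31 / √(2175.89 × 43.13) = -73.31 / 306.3432 ≈ -0.239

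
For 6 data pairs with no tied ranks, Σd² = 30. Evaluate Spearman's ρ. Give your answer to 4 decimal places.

ρ = 1 − 6Σd² / [n(n²−1)] = 1 − 6×30 / (6×35)
  = 1 − 180/210 = 1 − 0.85714 ≈ 0.1429

0.1429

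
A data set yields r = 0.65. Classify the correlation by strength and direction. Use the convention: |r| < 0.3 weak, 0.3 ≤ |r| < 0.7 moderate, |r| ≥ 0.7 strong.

moderate positive

r = 0.65 > 0 so the relationship is positive.
|r| = 0.65, which falls in the moderate range.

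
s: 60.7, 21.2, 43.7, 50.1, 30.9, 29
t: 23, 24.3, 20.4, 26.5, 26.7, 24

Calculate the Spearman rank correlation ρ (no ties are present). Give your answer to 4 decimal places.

Rank s: 6, 1, 4, 5, 3, 2
Rank t: 2, 4, 1, 5, 6, 3
d = rank(s) − rank(t): 4, -3, 3, 0, -3, -1; Σd² = 44
ρ = 1 − 6Σd² / [n(n²−1)] = 1 − 6×44 / (6×35) = 1 − 264/210 ≈ -0.2571

-0.2571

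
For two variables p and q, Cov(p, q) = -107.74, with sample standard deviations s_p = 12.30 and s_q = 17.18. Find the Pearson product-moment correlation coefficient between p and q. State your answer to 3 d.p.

-0.510

r = Cov(p,q) / (s_p · s_q) = -107.74 / (12.30 × 17.18)
  = -107.74 / 211.3140 ≈ -0.510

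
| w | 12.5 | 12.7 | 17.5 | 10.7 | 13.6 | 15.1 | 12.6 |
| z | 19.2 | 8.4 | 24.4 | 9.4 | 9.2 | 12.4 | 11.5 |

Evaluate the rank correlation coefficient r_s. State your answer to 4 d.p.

0.2857

Rank w: 2, 4, 7, 1, 5, 6, 3
Rank z: 6, 1, 7, 3, 2, 5, 4
d = rank(w) − rank(z): -4, 3, 0, -2, 3, 1, -1; Σd² = 40
ρ = 1 − 6Σd² / [n(n²−1)] = 1 − 6×40 / (7×48) = 1 − 240/336 ≈ 0.2857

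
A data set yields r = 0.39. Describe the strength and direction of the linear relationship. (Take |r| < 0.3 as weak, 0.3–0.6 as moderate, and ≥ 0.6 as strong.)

moderate positive

r = 0.39 > 0 so the relationship is positive.
|r| = 0.39, which falls in the moderate range.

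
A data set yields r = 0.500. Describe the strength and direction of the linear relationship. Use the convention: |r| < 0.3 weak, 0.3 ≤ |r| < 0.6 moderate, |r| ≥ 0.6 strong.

moderate positive

r = 0.500 > 0 so the relationship is positive.
|r| = 0.500, which falls in the moderate range.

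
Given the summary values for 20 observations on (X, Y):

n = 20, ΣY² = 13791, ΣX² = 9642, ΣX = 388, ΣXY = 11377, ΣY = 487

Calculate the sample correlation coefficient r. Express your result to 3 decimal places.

r = (nΣXY − ΣXΣY) / √[(nΣX² − (ΣX)²)(nΣY² − (ΣY)²)]
Numerator: 20×11377 − 388×487 = 38584
Denominator: √[(192840 − 150544)(275820 − 237169)] = √[42296 × 38651] = 40432.4461
r = 38584 / 40432.4461 ≈ 0.954

0.954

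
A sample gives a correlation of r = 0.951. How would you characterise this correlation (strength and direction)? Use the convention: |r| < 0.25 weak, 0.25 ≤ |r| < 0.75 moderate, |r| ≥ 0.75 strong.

r = 0.951 > 0 so the relationship is positive.
|r| = 0.951, which falls in the strong range.

strong positive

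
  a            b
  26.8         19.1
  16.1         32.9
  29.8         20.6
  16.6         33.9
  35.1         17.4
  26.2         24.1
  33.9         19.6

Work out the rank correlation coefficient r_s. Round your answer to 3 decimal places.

Rank a: 4, 1, 5, 2, 7, 3, 6
Rank b: 2, 6, 4, 7, 1, 5, 3
d = rank(a) − rank(b): 2, -5, 1, -5, 6, -2, 3; Σd² = 104
ρ = 1 − 6Σd² / [n(n²−1)] = 1 − 6×104 / (7×48) = 1 − 624/336 ≈ -0.857

-0.857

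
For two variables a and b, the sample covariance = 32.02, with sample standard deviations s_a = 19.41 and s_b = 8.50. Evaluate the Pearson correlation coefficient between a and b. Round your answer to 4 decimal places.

r = Cov(a,b) / (s_a · s_b) = 32.02 / (19.41 × 8.50)
  = 32.02 / 164.9850 ≈ 0.1941

0.1941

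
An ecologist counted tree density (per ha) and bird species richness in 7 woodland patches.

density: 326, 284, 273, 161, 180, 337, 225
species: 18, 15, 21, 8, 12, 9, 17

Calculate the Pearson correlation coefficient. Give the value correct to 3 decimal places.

n = 7, Σx = 1786, Σy = 100, Σx² = 483976, Σy² = 1568, Σxy = 26167
nΣxy − ΣxΣy = 183169 − 178600 = 4569
nΣx² − (Σx)² = 3387832 − 3189796 = 198036; nΣy² − (Σy)² = 10976 − 10000 = 976
r = 4569 / √(198036 × 976) = 4569 / 13902.6305 ≈ 0.329

0.329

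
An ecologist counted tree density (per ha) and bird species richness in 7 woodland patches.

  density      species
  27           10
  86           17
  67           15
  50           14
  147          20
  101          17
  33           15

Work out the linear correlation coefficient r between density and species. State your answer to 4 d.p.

0.8967

n = 7, Σx = 511, Σy = 108, Σx² = 48013, Σy² = 1724, Σxy = 8589
nΣxy − ΣxΣy = 60123 − 55188 = 4935
nΣx² − (Σx)² = 336091 − 261121 = 74970; nΣy² − (Σy)² = 12068 − 11664 = 404
r = 4935 / √(74970 × 404) = 4935 / 5503.4426 ≈ 0.8967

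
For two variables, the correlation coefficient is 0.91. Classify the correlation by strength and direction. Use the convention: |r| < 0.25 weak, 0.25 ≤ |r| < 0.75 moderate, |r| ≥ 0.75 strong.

strong positive

r = 0.91 > 0 so the relationship is positive.
|r| = 0.91, which falls in the strong range.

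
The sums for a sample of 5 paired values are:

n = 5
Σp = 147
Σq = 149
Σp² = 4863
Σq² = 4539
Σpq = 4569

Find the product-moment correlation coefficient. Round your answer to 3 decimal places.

r = (nΣpq − ΣpΣq) / √[(nΣp² − (Σp)²)(nΣq² − (Σq)²)]
Numerator: 5×4569 − 147×149 = 942
Denominator: √[(24315 − 21609)(22695 − 22201)] = √[2706 × 494] = 1156.1851
r = 942 / 1156.1851 ≈ 0.815

0.815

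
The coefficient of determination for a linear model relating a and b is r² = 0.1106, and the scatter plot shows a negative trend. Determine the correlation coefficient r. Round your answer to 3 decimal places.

-0.333

|r| = √0.1106 = 0.333
The association is negative, so r = −0.333.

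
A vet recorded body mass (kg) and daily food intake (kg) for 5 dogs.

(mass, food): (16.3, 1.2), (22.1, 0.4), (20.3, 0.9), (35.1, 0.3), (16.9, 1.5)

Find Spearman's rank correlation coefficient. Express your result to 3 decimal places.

-0.900

Rank mass: 1, 4, 3, 5, 2
Rank food: 4, 2, 3, 1, 5
d = rank(mass) − rank(food): -3, 2, 0, 4, -3; Σd² = 38
ρ = 1 − 6Σd² / [n(n²−1)] = 1 − 6×38 / (5×24) = 1 − 228/120 ≈ -0.900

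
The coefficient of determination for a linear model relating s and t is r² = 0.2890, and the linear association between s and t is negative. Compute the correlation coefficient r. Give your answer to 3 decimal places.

-0.538

|r| = √0.2890 = 0.538
The association is negative, so r = −0.538.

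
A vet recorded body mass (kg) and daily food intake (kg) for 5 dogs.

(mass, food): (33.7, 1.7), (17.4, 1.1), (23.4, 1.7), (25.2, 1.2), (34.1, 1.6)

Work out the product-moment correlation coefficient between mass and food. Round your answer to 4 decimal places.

0.6891

n = 5, Σx = 133.8, Σy = 7.3, Σx² = 3783.86, Σy² = 10.99, Σxy = 201.01
nΣxy − ΣxΣy = 1005.05 − 976.74 = 28.31
nΣx² − (Σx)² = 18919.3 − 17902.44 = 1016.86; nΣy² − (Σy)² = 54.95 − 53.29 = 1.66
r = 28.31 / √(1016.86 × 1.66) = 28.31 / 41.0851 ≈ 0.6891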